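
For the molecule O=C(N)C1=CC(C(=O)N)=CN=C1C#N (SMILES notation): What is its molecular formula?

Walk through each heavy atom and fill implicit hydrogens from standard valence (C 4, N 3, O 2, S 2, halogen 1):
  atom 1: O, bond orders sum to 2 (valence 2) → 0 H
  atom 2: C, bond orders sum to 4 (valence 4) → 0 H
  atom 3: N, bond orders sum to 1 (valence 3) → 2 H
  atom 4: C, bond orders sum to 4 (valence 4) → 0 H
  atom 5: C, bond orders sum to 3 (valence 4) → 1 H
  atom 6: C, bond orders sum to 4 (valence 4) → 0 H
  atom 7: C, bond orders sum to 4 (valence 4) → 0 H
  atom 8: O, bond orders sum to 2 (valence 2) → 0 H
  atom 9: N, bond orders sum to 1 (valence 3) → 2 H
  atom 10: C, bond orders sum to 3 (valence 4) → 1 H
  atom 11: N, bond orders sum to 3 (valence 3) → 0 H
  atom 12: C, bond orders sum to 4 (valence 4) → 0 H
  atom 13: C, bond orders sum to 4 (valence 4) → 0 H
  atom 14: N, bond orders sum to 3 (valence 3) → 0 H
Totals → C:8, H:6, N:4, O:2.

C8H6N4O2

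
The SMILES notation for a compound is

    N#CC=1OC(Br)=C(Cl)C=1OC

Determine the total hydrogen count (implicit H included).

3

Walk through each heavy atom and fill implicit hydrogens from standard valence (C 4, N 3, O 2, S 2, halogen 1):
  atom 1: N, bond orders sum to 3 (valence 3) → 0 H
  atom 2: C, bond orders sum to 4 (valence 4) → 0 H
  atom 3: C, bond orders sum to 4 (valence 4) → 0 H
  atom 4: O, bond orders sum to 2 (valence 2) → 0 H
  atom 5: C, bond orders sum to 4 (valence 4) → 0 H
  atom 6: Br (halogen, monovalent) → 0 H
  atom 7: C, bond orders sum to 4 (valence 4) → 0 H
  atom 8: Cl (halogen, monovalent) → 0 H
  atom 9: C, bond orders sum to 4 (valence 4) → 0 H
  atom 10: O, bond orders sum to 2 (valence 2) → 0 H
  atom 11: C, bond orders sum to 1 (valence 4) → 3 H
Total hydrogens: 3.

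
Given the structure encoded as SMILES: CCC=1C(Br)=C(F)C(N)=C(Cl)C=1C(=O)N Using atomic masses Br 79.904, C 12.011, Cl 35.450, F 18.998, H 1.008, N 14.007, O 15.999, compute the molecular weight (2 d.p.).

First, the molecular formula is C9H9BrClFN2O (counting implicit H from valence).
  Br: 1 × 79.904 = 79.904
  C: 9 × 12.011 = 108.099
  Cl: 1 × 35.450 = 35.450
  F: 1 × 18.998 = 18.998
  H: 9 × 1.008 = 9.072
  N: 2 × 14.007 = 28.014
  O: 1 × 15.999 = 15.999
Sum: 1×79.904 + 9×12.011 + 1×35.450 + 1×18.998 + 9×1.008 + 2×14.007 + 1×15.999 = 295.536 → 295.54 g/mol.

295.54 g/mol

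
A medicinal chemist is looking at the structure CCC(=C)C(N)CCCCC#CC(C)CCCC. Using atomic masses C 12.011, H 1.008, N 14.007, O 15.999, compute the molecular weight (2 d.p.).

249.44 g/mol

First, the molecular formula is C17H31N (counting implicit H from valence).
  C: 17 × 12.011 = 204.187
  H: 31 × 1.008 = 31.248
  N: 1 × 14.007 = 14.007
Sum: 17×12.011 + 31×1.008 + 1×14.007 = 249.442 → 249.44 g/mol.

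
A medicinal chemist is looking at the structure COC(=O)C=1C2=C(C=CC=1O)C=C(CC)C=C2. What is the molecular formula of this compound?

Walk through each heavy atom and fill implicit hydrogens from standard valence (C 4, N 3, O 2, S 2, halogen 1):
  atom 1: C, bond orders sum to 1 (valence 4) → 3 H
  atom 2: O, bond orders sum to 2 (valence 2) → 0 H
  atom 3: C, bond orders sum to 4 (valence 4) → 0 H
  atom 4: O, bond orders sum to 2 (valence 2) → 0 H
  atom 5: C, bond orders sum to 4 (valence 4) → 0 H
  atom 6: C, bond orders sum to 4 (valence 4) → 0 H
  atom 7: C, bond orders sum to 4 (valence 4) → 0 H
  atom 8: C, bond orders sum to 3 (valence 4) → 1 H
  atom 9: C, bond orders sum to 3 (valence 4) → 1 H
  atom 10: C, bond orders sum to 4 (valence 4) → 0 H
  atom 11: O, bond orders sum to 1 (valence 2) → 1 H
  atom 12: C, bond orders sum to 3 (valence 4) → 1 H
  atom 13: C, bond orders sum to 4 (valence 4) → 0 H
  atom 14: C, bond orders sum to 2 (valence 4) → 2 H
  atom 15: C, bond orders sum to 1 (valence 4) → 3 H
  atom 16: C, bond orders sum to 3 (valence 4) → 1 H
  atom 17: C, bond orders sum to 3 (valence 4) → 1 H
Totals → C:14, H:14, O:3.

C14H14O3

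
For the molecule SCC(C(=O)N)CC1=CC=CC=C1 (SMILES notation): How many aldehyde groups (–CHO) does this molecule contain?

Scan the SMILES for the aldehyde motif — none present.
Groups that are present: 1 amide, 1 thiol.

0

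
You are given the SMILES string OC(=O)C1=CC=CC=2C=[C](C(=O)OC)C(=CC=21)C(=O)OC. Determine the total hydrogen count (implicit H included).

Walk through each heavy atom and fill implicit hydrogens from standard valence (C 4, N 3, O 2, S 2, halogen 1):
  atom 1: O, bond orders sum to 1 (valence 2) → 1 H
  atom 2: C, bond orders sum to 4 (valence 4) → 0 H
  atom 3: O, bond orders sum to 2 (valence 2) → 0 H
  atom 4: C, bond orders sum to 4 (valence 4) → 0 H
  atom 5: C, bond orders sum to 3 (valence 4) → 1 H
  atom 6: C, bond orders sum to 3 (valence 4) → 1 H
  atom 7: C, bond orders sum to 3 (valence 4) → 1 H
  atom 8: C, bond orders sum to 4 (valence 4) → 0 H
  atom 9: C, bond orders sum to 3 (valence 4) → 1 H
  atom 10: C with explicit H count 0
  atom 11: C, bond orders sum to 4 (valence 4) → 0 H
  atom 12: O, bond orders sum to 2 (valence 2) → 0 H
  atom 13: O, bond orders sum to 2 (valence 2) → 0 H
  atom 14: C, bond orders sum to 1 (valence 4) → 3 H
  atom 15: C, bond orders sum to 4 (valence 4) → 0 H
  atom 16: C, bond orders sum to 3 (valence 4) → 1 H
  atom 17: C, bond orders sum to 4 (valence 4) → 0 H
  atom 18: C, bond orders sum to 4 (valence 4) → 0 H
  atom 19: O, bond orders sum to 2 (valence 2) → 0 H
  atom 20: O, bond orders sum to 2 (valence 2) → 0 H
  atom 21: C, bond orders sum to 1 (valence 4) → 3 H
Total hydrogens: 12.

12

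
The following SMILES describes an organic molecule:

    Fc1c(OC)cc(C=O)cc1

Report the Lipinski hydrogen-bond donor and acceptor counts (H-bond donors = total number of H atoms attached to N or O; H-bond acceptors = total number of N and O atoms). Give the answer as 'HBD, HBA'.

0, 2

Donors: find every N or O and count the H atoms it carries.
  atom 4 (O): bond orders sum to 2 → 0 H
  atom 9 (O): bond orders sum to 2 → 0 H
Lipinski HBD = 0.
Acceptors: N atoms = 0, O atoms = 2 → HBA = 2.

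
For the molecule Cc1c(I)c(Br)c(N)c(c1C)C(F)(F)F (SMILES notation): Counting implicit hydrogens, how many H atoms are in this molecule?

Walk through each heavy atom and fill implicit hydrogens from standard valence (C 4, N 3, O 2, S 2, halogen 1); for lowercase aromatic atoms, an aromatic c carries 1 H when it has two neighbours and 0 H with three, and aromatic n carries 0 H:
  atom 1: C, bond orders sum to 1 (valence 4) → 3 H
  atom 2: aromatic c, 3 neighbours → 0 H
  atom 3: aromatic c, 3 neighbours → 0 H
  atom 4: I (halogen, monovalent) → 0 H
  atom 5: aromatic c, 3 neighbours → 0 H
  atom 6: Br (halogen, monovalent) → 0 H
  atom 7: aromatic c, 3 neighbours → 0 H
  atom 8: N, bond orders sum to 1 (valence 3) → 2 H
  atom 9: aromatic c, 3 neighbours → 0 H
  atom 10: aromatic c, 3 neighbours → 0 H
  atom 11: C, bond orders sum to 1 (valence 4) → 3 H
  atom 12: C, bond orders sum to 4 (valence 4) → 0 H
  atom 13: F (halogen, monovalent) → 0 H
  atom 14: F (halogen, monovalent) → 0 H
  atom 15: F (halogen, monovalent) → 0 H
Total hydrogens: 8.

8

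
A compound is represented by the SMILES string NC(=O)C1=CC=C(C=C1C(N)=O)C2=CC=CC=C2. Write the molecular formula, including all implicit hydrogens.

C14H12N2O2

Walk through each heavy atom and fill implicit hydrogens from standard valence (C 4, N 3, O 2, S 2, halogen 1):
  atom 1: N, bond orders sum to 1 (valence 3) → 2 H
  atom 2: C, bond orders sum to 4 (valence 4) → 0 H
  atom 3: O, bond orders sum to 2 (valence 2) → 0 H
  atom 4: C, bond orders sum to 4 (valence 4) → 0 H
  atom 5: C, bond orders sum to 3 (valence 4) → 1 H
  atom 6: C, bond orders sum to 3 (valence 4) → 1 H
  atom 7: C, bond orders sum to 4 (valence 4) → 0 H
  atom 8: C, bond orders sum to 3 (valence 4) → 1 H
  atom 9: C, bond orders sum to 4 (valence 4) → 0 H
  atom 10: C, bond orders sum to 4 (valence 4) → 0 H
  atom 11: N, bond orders sum to 1 (valence 3) → 2 H
  atom 12: O, bond orders sum to 2 (valence 2) → 0 H
  atom 13: C, bond orders sum to 4 (valence 4) → 0 H
  atom 14: C, bond orders sum to 3 (valence 4) → 1 H
  atom 15: C, bond orders sum to 3 (valence 4) → 1 H
  atom 16: C, bond orders sum to 3 (valence 4) → 1 H
  atom 17: C, bond orders sum to 3 (valence 4) → 1 H
  atom 18: C, bond orders sum to 3 (valence 4) → 1 H
Totals → C:14, H:12, N:2, O:2.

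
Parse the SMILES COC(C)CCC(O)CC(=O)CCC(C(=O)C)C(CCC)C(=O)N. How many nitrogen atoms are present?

Scan the SMILES for N atoms (remember two-letter symbols like Cl and Br are single atoms).
Nitrogen count: 1.

1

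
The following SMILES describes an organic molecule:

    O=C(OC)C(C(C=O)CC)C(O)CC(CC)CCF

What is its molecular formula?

Walk through each heavy atom and fill implicit hydrogens from standard valence (C 4, N 3, O 2, S 2, halogen 1):
  atom 1: O, bond orders sum to 2 (valence 2) → 0 H
  atom 2: C, bond orders sum to 4 (valence 4) → 0 H
  atom 3: O, bond orders sum to 2 (valence 2) → 0 H
  atom 4: C, bond orders sum to 1 (valence 4) → 3 H
  atom 5: C, bond orders sum to 3 (valence 4) → 1 H
  atom 6: C, bond orders sum to 3 (valence 4) → 1 H
  atom 7: C, bond orders sum to 3 (valence 4) → 1 H
  atom 8: O, bond orders sum to 2 (valence 2) → 0 H
  atom 9: C, bond orders sum to 2 (valence 4) → 2 H
  atom 10: C, bond orders sum to 1 (valence 4) → 3 H
  atom 11: C, bond orders sum to 3 (valence 4) → 1 H
  atom 12: O, bond orders sum to 1 (valence 2) → 1 H
  atom 13: C, bond orders sum to 2 (valence 4) → 2 H
  atom 14: C, bond orders sum to 3 (valence 4) → 1 H
  atom 15: C, bond orders sum to 2 (valence 4) → 2 H
  atom 16: C, bond orders sum to 1 (valence 4) → 3 H
  atom 17: C, bond orders sum to 2 (valence 4) → 2 H
  atom 18: C, bond orders sum to 2 (valence 4) → 2 H
  atom 19: F (halogen, monovalent) → 0 H
Totals → C:14, H:25, F:1, O:4.
In Hill order: C14H25FO4.

C14H25FO4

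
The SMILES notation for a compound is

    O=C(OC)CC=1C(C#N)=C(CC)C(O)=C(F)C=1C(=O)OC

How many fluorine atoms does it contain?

Scan the SMILES for F atoms (remember two-letter symbols like Cl and Br are single atoms).
Fluorine count: 1.

1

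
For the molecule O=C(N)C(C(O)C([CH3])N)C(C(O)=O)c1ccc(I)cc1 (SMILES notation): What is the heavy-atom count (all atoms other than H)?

Every atom symbol written in the SMILES (organic subset) is one heavy atom; implicit H are not written.
Heavy atoms by element → C:13, I:1, N:2, O:4.
Total: 20.

20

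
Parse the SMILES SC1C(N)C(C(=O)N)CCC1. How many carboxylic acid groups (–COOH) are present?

Scan the SMILES for the carboxylic acid motif — none present.
Groups that are present: 1 amide, 1 primary amine, 1 thiol.

0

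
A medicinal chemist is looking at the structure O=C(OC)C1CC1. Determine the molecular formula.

Walk through each heavy atom and fill implicit hydrogens from standard valence (C 4, N 3, O 2, S 2, halogen 1):
  atom 1: O, bond orders sum to 2 (valence 2) → 0 H
  atom 2: C, bond orders sum to 4 (valence 4) → 0 H
  atom 3: O, bond orders sum to 2 (valence 2) → 0 H
  atom 4: C, bond orders sum to 1 (valence 4) → 3 H
  atom 5: C, bond orders sum to 3 (valence 4) → 1 H
  atom 6: C, bond orders sum to 2 (valence 4) → 2 H
  atom 7: C, bond orders sum to 2 (valence 4) → 2 H
Totals → C:5, H:8, O:2.

C5H8O2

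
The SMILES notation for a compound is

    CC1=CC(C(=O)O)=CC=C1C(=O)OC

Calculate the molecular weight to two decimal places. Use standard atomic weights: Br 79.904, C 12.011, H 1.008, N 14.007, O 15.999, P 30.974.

First, the molecular formula is C10H10O4 (counting implicit H from valence).
  C: 10 × 12.011 = 120.110
  H: 10 × 1.008 = 10.080
  O: 4 × 15.999 = 63.996
Sum: 10×12.011 + 10×1.008 + 4×15.999 = 194.186 → 194.19 g/mol.

194.19 g/mol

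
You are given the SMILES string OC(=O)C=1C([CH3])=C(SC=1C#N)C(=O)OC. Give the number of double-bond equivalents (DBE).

7

Degree of unsaturation = (number of rings) + (number of π bonds).
Ring closures in the SMILES: 1.
π bonds: 4 double bonds (each 1 DoU), 1 triple bond (each 2 DoU) → 6 DoU from unsaturation.
Total DoU = 1 + 6 = 7.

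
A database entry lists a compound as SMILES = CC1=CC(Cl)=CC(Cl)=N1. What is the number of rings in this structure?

1

In SMILES, each pair of matching ring-closure digits denotes one ring-closing bond; the number of such bonds equals the number of independent rings.
Ring-closure bonds here: 1.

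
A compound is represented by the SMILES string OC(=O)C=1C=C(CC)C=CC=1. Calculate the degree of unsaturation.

Molecular formula: C9H10O2.
DoU = (2C + 2 + N − H − X) / 2, where X is the halogen count and O/S are ignored.
    = (2·9 + 2 + 0 − 10 − 0) / 2 = 10 / 2 = 5.

5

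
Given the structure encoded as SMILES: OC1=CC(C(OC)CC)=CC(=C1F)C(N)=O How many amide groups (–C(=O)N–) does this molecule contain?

The amide motif appears at heavy-atom position 14 in the SMILES.
Other groups present: 1 ether, 1 hydroxyl.
Amide count: 1.

1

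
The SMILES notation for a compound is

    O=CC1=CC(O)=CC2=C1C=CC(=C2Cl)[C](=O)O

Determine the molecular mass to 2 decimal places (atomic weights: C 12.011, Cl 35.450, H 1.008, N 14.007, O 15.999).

First, the molecular formula is C12H7ClO4 (counting implicit H from valence).
  C: 12 × 12.011 = 144.132
  Cl: 1 × 35.450 = 35.450
  H: 7 × 1.008 = 7.056
  O: 4 × 15.999 = 63.996
Sum: 12×12.011 + 1×35.450 + 7×1.008 + 4×15.999 = 250.634 → 250.63 g/mol.

250.63 g/mol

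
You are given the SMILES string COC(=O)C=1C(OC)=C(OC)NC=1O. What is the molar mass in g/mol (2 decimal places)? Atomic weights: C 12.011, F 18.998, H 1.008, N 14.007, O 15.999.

201.18 g/mol

First, the molecular formula is C8H11NO5 (counting implicit H from valence).
  C: 8 × 12.011 = 96.088
  H: 11 × 1.008 = 11.088
  N: 1 × 14.007 = 14.007
  O: 5 × 15.999 = 79.995
Sum: 8×12.011 + 11×1.008 + 1×14.007 + 5×15.999 = 201.178 → 201.18 g/mol.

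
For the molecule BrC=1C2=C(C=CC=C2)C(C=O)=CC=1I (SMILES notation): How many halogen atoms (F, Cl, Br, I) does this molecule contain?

Halogen atoms appear at heavy-atom positions 1, 14 (1×Br, 1×I).
Other groups present: 1 aldehyde.
Halogen count: 2.

2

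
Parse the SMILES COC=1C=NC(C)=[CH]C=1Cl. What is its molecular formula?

Walk through each heavy atom and fill implicit hydrogens from standard valence (C 4, N 3, O 2, S 2, halogen 1):
  atom 1: C, bond orders sum to 1 (valence 4) → 3 H
  atom 2: O, bond orders sum to 2 (valence 2) → 0 H
  atom 3: C, bond orders sum to 4 (valence 4) → 0 H
  atom 4: C, bond orders sum to 3 (valence 4) → 1 H
  atom 5: N, bond orders sum to 3 (valence 3) → 0 H
  atom 6: C, bond orders sum to 4 (valence 4) → 0 H
  atom 7: C, bond orders sum to 1 (valence 4) → 3 H
  atom 8: C with explicit H count 1
  atom 9: C, bond orders sum to 4 (valence 4) → 0 H
  atom 10: Cl (halogen, monovalent) → 0 H
Totals → C:7, H:8, Cl:1, N:1, O:1.
In Hill order: C7H8ClNO.

C7H8ClNO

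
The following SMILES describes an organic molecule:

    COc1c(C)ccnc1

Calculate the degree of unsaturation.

Molecular formula: C7H9NO.
DoU = (2C + 2 + N − H − X) / 2, where X is the halogen count and O/S are ignored.
    = (2·7 + 2 + 1 − 9 − 0) / 2 = 8 / 2 = 4.

4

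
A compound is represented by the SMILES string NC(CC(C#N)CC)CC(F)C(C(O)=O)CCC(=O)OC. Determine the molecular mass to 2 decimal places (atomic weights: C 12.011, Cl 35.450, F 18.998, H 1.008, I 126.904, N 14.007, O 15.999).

First, the molecular formula is C14H23FN2O4 (counting implicit H from valence).
  C: 14 × 12.011 = 168.154
  F: 1 × 18.998 = 18.998
  H: 23 × 1.008 = 23.184
  N: 2 × 14.007 = 28.014
  O: 4 × 15.999 = 63.996
Sum: 14×12.011 + 1×18.998 + 23×1.008 + 2×14.007 + 4×15.999 = 302.346 → 302.35 g/mol.

302.35 g/mol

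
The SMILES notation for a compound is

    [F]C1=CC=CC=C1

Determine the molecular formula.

C6H5F

Walk through each heavy atom and fill implicit hydrogens from standard valence (C 4, N 3, O 2, S 2, halogen 1):
  atom 1: F with explicit H count 0
  atom 2: C, bond orders sum to 4 (valence 4) → 0 H
  atom 3: C, bond orders sum to 3 (valence 4) → 1 H
  atom 4: C, bond orders sum to 3 (valence 4) → 1 H
  atom 5: C, bond orders sum to 3 (valence 4) → 1 H
  atom 6: C, bond orders sum to 3 (valence 4) → 1 H
  atom 7: C, bond orders sum to 3 (valence 4) → 1 H
Totals → C:6, H:5, F:1.
In Hill order: C6H5F.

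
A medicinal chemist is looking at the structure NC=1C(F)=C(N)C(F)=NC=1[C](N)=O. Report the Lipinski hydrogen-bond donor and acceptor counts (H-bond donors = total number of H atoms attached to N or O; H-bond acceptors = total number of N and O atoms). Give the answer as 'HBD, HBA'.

6, 5

Donors: find every N or O and count the H atoms it carries.
  atom 1 (N): bond orders sum to 1 → 2 H
  atom 6 (N): bond orders sum to 1 → 2 H
  atom 9 (N): bond orders sum to 3 → 0 H
  atom 12 (N): bond orders sum to 1 → 2 H
  atom 13 (O): bond orders sum to 2 → 0 H
Lipinski HBD = 6.
Acceptors: N atoms = 4, O atoms = 1 → HBA = 5.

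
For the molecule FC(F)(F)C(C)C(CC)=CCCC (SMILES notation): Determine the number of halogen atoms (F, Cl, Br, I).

Halogen atoms appear at heavy-atom positions 1, 3, 4 (3×F).
Other groups present: 1 alkene.
Halogen count: 3.

3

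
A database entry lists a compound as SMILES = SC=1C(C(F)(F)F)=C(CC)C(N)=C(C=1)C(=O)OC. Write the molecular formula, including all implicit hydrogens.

Walk through each heavy atom and fill implicit hydrogens from standard valence (C 4, N 3, O 2, S 2, halogen 1):
  atom 1: S, bond orders sum to 1 (valence 2) → 1 H
  atom 2: C, bond orders sum to 4 (valence 4) → 0 H
  atom 3: C, bond orders sum to 4 (valence 4) → 0 H
  atom 4: C, bond orders sum to 4 (valence 4) → 0 H
  atom 5: F (halogen, monovalent) → 0 H
  atom 6: F (halogen, monovalent) → 0 H
  atom 7: F (halogen, monovalent) → 0 H
  atom 8: C, bond orders sum to 4 (valence 4) → 0 H
  atom 9: C, bond orders sum to 2 (valence 4) → 2 H
  atom 10: C, bond orders sum to 1 (valence 4) → 3 H
  atom 11: C, bond orders sum to 4 (valence 4) → 0 H
  atom 12: N, bond orders sum to 1 (valence 3) → 2 H
  atom 13: C, bond orders sum to 4 (valence 4) → 0 H
  atom 14: C, bond orders sum to 3 (valence 4) → 1 H
  atom 15: C, bond orders sum to 4 (valence 4) → 0 H
  atom 16: O, bond orders sum to 2 (valence 2) → 0 H
  atom 17: O, bond orders sum to 2 (valence 2) → 0 H
  atom 18: C, bond orders sum to 1 (valence 4) → 3 H
Totals → C:11, H:12, F:3, N:1, O:2, S:1.
In Hill order: C11H12F3NO2S.

C11H12F3NO2S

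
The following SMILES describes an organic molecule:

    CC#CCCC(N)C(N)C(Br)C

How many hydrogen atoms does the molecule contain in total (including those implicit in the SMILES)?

Walk through each heavy atom and fill implicit hydrogens from standard valence (C 4, N 3, O 2, S 2, halogen 1):
  atom 1: C, bond orders sum to 1 (valence 4) → 3 H
  atom 2: C, bond orders sum to 4 (valence 4) → 0 H
  atom 3: C, bond orders sum to 4 (valence 4) → 0 H
  atom 4: C, bond orders sum to 2 (valence 4) → 2 H
  atom 5: C, bond orders sum to 2 (valence 4) → 2 H
  atom 6: C, bond orders sum to 3 (valence 4) → 1 H
  atom 7: N, bond orders sum to 1 (valence 3) → 2 H
  atom 8: C, bond orders sum to 3 (valence 4) → 1 H
  atom 9: N, bond orders sum to 1 (valence 3) → 2 H
  atom 10: C, bond orders sum to 3 (valence 4) → 1 H
  atom 11: Br (halogen, monovalent) → 0 H
  atom 12: C, bond orders sum to 1 (valence 4) → 3 H
Total hydrogens: 17.

17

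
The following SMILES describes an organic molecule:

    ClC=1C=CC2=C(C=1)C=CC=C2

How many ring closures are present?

2

In SMILES, each pair of matching ring-closure digits denotes one ring-closing bond; the number of such bonds equals the number of independent rings.
Ring-closure bonds here: 2.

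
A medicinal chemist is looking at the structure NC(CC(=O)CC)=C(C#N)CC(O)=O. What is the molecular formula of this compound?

Walk through each heavy atom and fill implicit hydrogens from standard valence (C 4, N 3, O 2, S 2, halogen 1):
  atom 1: N, bond orders sum to 1 (valence 3) → 2 H
  atom 2: C, bond orders sum to 4 (valence 4) → 0 H
  atom 3: C, bond orders sum to 2 (valence 4) → 2 H
  atom 4: C, bond orders sum to 4 (valence 4) → 0 H
  atom 5: O, bond orders sum to 2 (valence 2) → 0 H
  atom 6: C, bond orders sum to 2 (valence 4) → 2 H
  atom 7: C, bond orders sum to 1 (valence 4) → 3 H
  atom 8: C, bond orders sum to 4 (valence 4) → 0 H
  atom 9: C, bond orders sum to 4 (valence 4) → 0 H
  atom 10: N, bond orders sum to 3 (valence 3) → 0 H
  atom 11: C, bond orders sum to 2 (valence 4) → 2 H
  atom 12: C, bond orders sum to 4 (valence 4) → 0 H
  atom 13: O, bond orders sum to 1 (valence 2) → 1 H
  atom 14: O, bond orders sum to 2 (valence 2) → 0 H
Totals → C:9, H:12, N:2, O:3.
In Hill order: C9H12N2O3.

C9H12N2O3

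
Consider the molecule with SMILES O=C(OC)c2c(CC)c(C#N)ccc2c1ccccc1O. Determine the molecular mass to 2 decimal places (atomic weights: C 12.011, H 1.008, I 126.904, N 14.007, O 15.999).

281.31 g/mol

First, the molecular formula is C17H15NO3 (counting implicit H from valence).
  C: 17 × 12.011 = 204.187
  H: 15 × 1.008 = 15.120
  N: 1 × 14.007 = 14.007
  O: 3 × 15.999 = 47.997
Sum: 17×12.011 + 15×1.008 + 1×14.007 + 3×15.999 = 281.311 → 281.31 g/mol.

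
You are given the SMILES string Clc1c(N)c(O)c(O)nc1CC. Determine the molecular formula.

Walk through each heavy atom and fill implicit hydrogens from standard valence (C 4, N 3, O 2, S 2, halogen 1); for lowercase aromatic atoms, an aromatic c carries 1 H when it has two neighbours and 0 H with three, and aromatic n carries 0 H:
  atom 1: Cl (halogen, monovalent) → 0 H
  atom 2: aromatic c, 3 neighbours → 0 H
  atom 3: aromatic c, 3 neighbours → 0 H
  atom 4: N, bond orders sum to 1 (valence 3) → 2 H
  atom 5: aromatic c, 3 neighbours → 0 H
  atom 6: O, bond orders sum to 1 (valence 2) → 1 H
  atom 7: aromatic c, 3 neighbours → 0 H
  atom 8: O, bond orders sum to 1 (valence 2) → 1 H
  atom 9: aromatic n, 2 neighbours → 0 H
  atom 10: aromatic c, 3 neighbours → 0 H
  atom 11: C, bond orders sum to 2 (valence 4) → 2 H
  atom 12: C, bond orders sum to 1 (valence 4) → 3 H
Totals → C:7, H:9, Cl:1, N:2, O:2.

C7H9ClN2O2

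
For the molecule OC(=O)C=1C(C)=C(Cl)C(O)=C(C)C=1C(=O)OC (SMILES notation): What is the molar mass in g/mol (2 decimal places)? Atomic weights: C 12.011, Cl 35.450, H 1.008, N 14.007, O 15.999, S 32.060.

First, the molecular formula is C11H11ClO5 (counting implicit H from valence).
  C: 11 × 12.011 = 132.121
  Cl: 1 × 35.450 = 35.450
  H: 11 × 1.008 = 11.088
  O: 5 × 15.999 = 79.995
Sum: 11×12.011 + 1×35.450 + 11×1.008 + 5×15.999 = 258.654 → 258.65 g/mol.

258.65 g/mol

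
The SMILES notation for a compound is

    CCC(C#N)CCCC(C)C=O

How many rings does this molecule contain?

0

In SMILES, each pair of matching ring-closure digits denotes one ring-closing bond; the number of such bonds equals the number of independent rings.
Ring-closure bonds here: 0.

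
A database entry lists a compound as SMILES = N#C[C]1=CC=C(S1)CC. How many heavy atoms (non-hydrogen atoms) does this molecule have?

Every atom symbol written in the SMILES (organic subset) is one heavy atom; implicit H are not written.
Heavy atoms by element → C:7, N:1, S:1.
Total: 9.

9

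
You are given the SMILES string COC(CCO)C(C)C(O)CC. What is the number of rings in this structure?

0

In SMILES, each pair of matching ring-closure digits denotes one ring-closing bond; the number of such bonds equals the number of independent rings.
Ring-closure bonds here: 0.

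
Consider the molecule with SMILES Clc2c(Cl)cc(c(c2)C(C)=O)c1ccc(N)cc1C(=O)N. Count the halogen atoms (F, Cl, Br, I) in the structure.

Halogen atoms appear at heavy-atom positions 1, 4 (2×Cl).
Other groups present: 1 amide, 1 ketone, 1 primary amine.
Halogen count: 2.

2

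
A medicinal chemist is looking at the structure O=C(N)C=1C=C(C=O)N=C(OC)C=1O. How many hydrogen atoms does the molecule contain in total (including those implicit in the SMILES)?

Walk through each heavy atom and fill implicit hydrogens from standard valence (C 4, N 3, O 2, S 2, halogen 1):
  atom 1: O, bond orders sum to 2 (valence 2) → 0 H
  atom 2: C, bond orders sum to 4 (valence 4) → 0 H
  atom 3: N, bond orders sum to 1 (valence 3) → 2 H
  atom 4: C, bond orders sum to 4 (valence 4) → 0 H
  atom 5: C, bond orders sum to 3 (valence 4) → 1 H
  atom 6: C, bond orders sum to 4 (valence 4) → 0 H
  atom 7: C, bond orders sum to 3 (valence 4) → 1 H
  atom 8: O, bond orders sum to 2 (valence 2) → 0 H
  atom 9: N, bond orders sum to 3 (valence 3) → 0 H
  atom 10: C, bond orders sum to 4 (valence 4) → 0 H
  atom 11: O, bond orders sum to 2 (valence 2) → 0 H
  atom 12: C, bond orders sum to 1 (valence 4) → 3 H
  atom 13: C, bond orders sum to 4 (valence 4) → 0 H
  atom 14: O, bond orders sum to 1 (valence 2) → 1 H
Total hydrogens: 8.

8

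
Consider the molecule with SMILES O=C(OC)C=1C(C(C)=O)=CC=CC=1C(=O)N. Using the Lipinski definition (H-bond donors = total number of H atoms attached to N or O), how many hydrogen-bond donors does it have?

2

Donors: find every N or O and count the H atoms it carries.
  atom 1 (O): bond orders sum to 2 → 0 H
  atom 3 (O): bond orders sum to 2 → 0 H
  atom 9 (O): bond orders sum to 2 → 0 H
  atom 15 (O): bond orders sum to 2 → 0 H
  atom 16 (N): bond orders sum to 1 → 2 H
Lipinski HBD = 2.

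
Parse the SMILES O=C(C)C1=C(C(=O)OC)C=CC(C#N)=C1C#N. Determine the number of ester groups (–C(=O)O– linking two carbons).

1

The ester motif appears at heavy-atom position 6 in the SMILES.
Other groups present: 1 ketone, 2 nitrile.
Ester count: 1.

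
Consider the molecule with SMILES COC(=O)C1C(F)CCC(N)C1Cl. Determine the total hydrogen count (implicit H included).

Walk through each heavy atom and fill implicit hydrogens from standard valence (C 4, N 3, O 2, S 2, halogen 1):
  atom 1: C, bond orders sum to 1 (valence 4) → 3 H
  atom 2: O, bond orders sum to 2 (valence 2) → 0 H
  atom 3: C, bond orders sum to 4 (valence 4) → 0 H
  atom 4: O, bond orders sum to 2 (valence 2) → 0 H
  atom 5: C, bond orders sum to 3 (valence 4) → 1 H
  atom 6: C, bond orders sum to 3 (valence 4) → 1 H
  atom 7: F (halogen, monovalent) → 0 H
  atom 8: C, bond orders sum to 2 (valence 4) → 2 H
  atom 9: C, bond orders sum to 2 (valence 4) → 2 H
  atom 10: C, bond orders sum to 3 (valence 4) → 1 H
  atom 11: N, bond orders sum to 1 (valence 3) → 2 H
  atom 12: C, bond orders sum to 3 (valence 4) → 1 H
  atom 13: Cl (halogen, monovalent) → 0 H
Total hydrogens: 13.

13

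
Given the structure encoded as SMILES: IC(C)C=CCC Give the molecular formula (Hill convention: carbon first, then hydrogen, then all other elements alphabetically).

Walk through each heavy atom and fill implicit hydrogens from standard valence (C 4, N 3, O 2, S 2, halogen 1):
  atom 1: I (halogen, monovalent) → 0 H
  atom 2: C, bond orders sum to 3 (valence 4) → 1 H
  atom 3: C, bond orders sum to 1 (valence 4) → 3 H
  atom 4: C, bond orders sum to 3 (valence 4) → 1 H
  atom 5: C, bond orders sum to 3 (valence 4) → 1 H
  atom 6: C, bond orders sum to 2 (valence 4) → 2 H
  atom 7: C, bond orders sum to 1 (valence 4) → 3 H
Totals → C:6, H:11, I:1.

C6H11I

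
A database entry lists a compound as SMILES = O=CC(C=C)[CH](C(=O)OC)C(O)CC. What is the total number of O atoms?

Scan the SMILES for O atoms (remember two-letter symbols like Cl and Br are single atoms).
Oxygen count: 4.

4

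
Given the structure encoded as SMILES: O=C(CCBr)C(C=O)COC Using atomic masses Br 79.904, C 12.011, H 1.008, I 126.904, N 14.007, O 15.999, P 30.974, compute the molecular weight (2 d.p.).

First, the molecular formula is C7H11BrO3 (counting implicit H from valence).
  Br: 1 × 79.904 = 79.904
  C: 7 × 12.011 = 84.077
  H: 11 × 1.008 = 11.088
  O: 3 × 15.999 = 47.997
Sum: 1×79.904 + 7×12.011 + 11×1.008 + 3×15.999 = 223.066 → 223.07 g/mol.

223.07 g/mol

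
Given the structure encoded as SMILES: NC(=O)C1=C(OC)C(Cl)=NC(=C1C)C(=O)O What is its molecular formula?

Walk through each heavy atom and fill implicit hydrogens from standard valence (C 4, N 3, O 2, S 2, halogen 1):
  atom 1: N, bond orders sum to 1 (valence 3) → 2 H
  atom 2: C, bond orders sum to 4 (valence 4) → 0 H
  atom 3: O, bond orders sum to 2 (valence 2) → 0 H
  atom 4: C, bond orders sum to 4 (valence 4) → 0 H
  atom 5: C, bond orders sum to 4 (valence 4) → 0 H
  atom 6: O, bond orders sum to 2 (valence 2) → 0 H
  atom 7: C, bond orders sum to 1 (valence 4) → 3 H
  atom 8: C, bond orders sum to 4 (valence 4) → 0 H
  atom 9: Cl (halogen, monovalent) → 0 H
  atom 10: N, bond orders sum to 3 (valence 3) → 0 H
  atom 11: C, bond orders sum to 4 (valence 4) → 0 H
  atom 12: C, bond orders sum to 4 (valence 4) → 0 H
  atom 13: C, bond orders sum to 1 (valence 4) → 3 H
  atom 14: C, bond orders sum to 4 (valence 4) → 0 H
  atom 15: O, bond orders sum to 2 (valence 2) → 0 H
  atom 16: O, bond orders sum to 1 (valence 2) → 1 H
Totals → C:9, H:9, Cl:1, N:2, O:4.

C9H9ClN2O4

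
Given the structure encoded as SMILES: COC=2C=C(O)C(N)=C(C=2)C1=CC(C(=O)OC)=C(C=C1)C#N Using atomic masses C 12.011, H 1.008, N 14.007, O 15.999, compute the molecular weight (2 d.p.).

298.30 g/mol

First, the molecular formula is C16H14N2O4 (counting implicit H from valence).
  C: 16 × 12.011 = 192.176
  H: 14 × 1.008 = 14.112
  N: 2 × 14.007 = 28.014
  O: 4 × 15.999 = 63.996
Sum: 16×12.011 + 14×1.008 + 2×14.007 + 4×15.999 = 298.298 → 298.30 g/mol.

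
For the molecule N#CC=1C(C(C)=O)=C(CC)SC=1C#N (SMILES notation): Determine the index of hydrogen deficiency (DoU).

Degree of unsaturation = (number of rings) + (number of π bonds).
Ring closures in the SMILES: 1.
π bonds: 3 double bonds (each 1 DoU), 2 triple bonds (each 2 DoU) → 7 DoU from unsaturation.
Total DoU = 1 + 7 = 8.

8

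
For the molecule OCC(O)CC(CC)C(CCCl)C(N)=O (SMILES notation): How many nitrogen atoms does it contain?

Scan the SMILES for N atoms (remember two-letter symbols like Cl and Br are single atoms).
Nitrogen count: 1.

1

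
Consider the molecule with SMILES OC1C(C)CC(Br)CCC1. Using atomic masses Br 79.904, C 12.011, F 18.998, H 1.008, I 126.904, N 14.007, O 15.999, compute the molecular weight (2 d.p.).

207.11 g/mol

First, the molecular formula is C8H15BrO (counting implicit H from valence).
  Br: 1 × 79.904 = 79.904
  C: 8 × 12.011 = 96.088
  H: 15 × 1.008 = 15.120
  O: 1 × 15.999 = 15.999
Sum: 1×79.904 + 8×12.011 + 15×1.008 + 1×15.999 = 207.111 → 207.11 g/mol.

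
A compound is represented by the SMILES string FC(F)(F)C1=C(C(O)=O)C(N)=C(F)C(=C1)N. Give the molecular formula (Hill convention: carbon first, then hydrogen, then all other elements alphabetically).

Walk through each heavy atom and fill implicit hydrogens from standard valence (C 4, N 3, O 2, S 2, halogen 1):
  atom 1: F (halogen, monovalent) → 0 H
  atom 2: C, bond orders sum to 4 (valence 4) → 0 H
  atom 3: F (halogen, monovalent) → 0 H
  atom 4: F (halogen, monovalent) → 0 H
  atom 5: C, bond orders sum to 4 (valence 4) → 0 H
  atom 6: C, bond orders sum to 4 (valence 4) → 0 H
  atom 7: C, bond orders sum to 4 (valence 4) → 0 H
  atom 8: O, bond orders sum to 1 (valence 2) → 1 H
  atom 9: O, bond orders sum to 2 (valence 2) → 0 H
  atom 10: C, bond orders sum to 4 (valence 4) → 0 H
  atom 11: N, bond orders sum to 1 (valence 3) → 2 H
  atom 12: C, bond orders sum to 4 (valence 4) → 0 H
  atom 13: F (halogen, monovalent) → 0 H
  atom 14: C, bond orders sum to 4 (valence 4) → 0 H
  atom 15: C, bond orders sum to 3 (valence 4) → 1 H
  atom 16: N, bond orders sum to 1 (valence 3) → 2 H
Totals → C:8, H:6, F:4, N:2, O:2.

C8H6F4N2O2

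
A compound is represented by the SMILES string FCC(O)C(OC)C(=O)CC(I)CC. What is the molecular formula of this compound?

C9H16FIO3

Walk through each heavy atom and fill implicit hydrogens from standard valence (C 4, N 3, O 2, S 2, halogen 1):
  atom 1: F (halogen, monovalent) → 0 H
  atom 2: C, bond orders sum to 2 (valence 4) → 2 H
  atom 3: C, bond orders sum to 3 (valence 4) → 1 H
  atom 4: O, bond orders sum to 1 (valence 2) → 1 H
  atom 5: C, bond orders sum to 3 (valence 4) → 1 H
  atom 6: O, bond orders sum to 2 (valence 2) → 0 H
  atom 7: C, bond orders sum to 1 (valence 4) → 3 H
  atom 8: C, bond orders sum to 4 (valence 4) → 0 H
  atom 9: O, bond orders sum to 2 (valence 2) → 0 H
  atom 10: C, bond orders sum to 2 (valence 4) → 2 H
  atom 11: C, bond orders sum to 3 (valence 4) → 1 H
  atom 12: I (halogen, monovalent) → 0 H
  atom 13: C, bond orders sum to 2 (valence 4) → 2 H
  atom 14: C, bond orders sum to 1 (valence 4) → 3 H
Totals → C:9, H:16, F:1, I:1, O:3.
In Hill order: C9H16FIO3.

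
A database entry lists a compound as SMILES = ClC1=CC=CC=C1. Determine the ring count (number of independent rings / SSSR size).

1

In SMILES, each pair of matching ring-closure digits denotes one ring-closing bond; the number of such bonds equals the number of independent rings.
Ring-closure bonds here: 1.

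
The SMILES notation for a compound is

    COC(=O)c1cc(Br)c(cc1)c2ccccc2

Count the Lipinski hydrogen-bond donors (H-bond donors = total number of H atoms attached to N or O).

Donors: find every N or O and count the H atoms it carries.
  atom 2 (O): bond orders sum to 2 → 0 H
  atom 4 (O): bond orders sum to 2 → 0 H
Lipinski HBD = 0.

0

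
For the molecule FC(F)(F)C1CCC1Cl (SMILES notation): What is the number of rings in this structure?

In SMILES, each pair of matching ring-closure digits denotes one ring-closing bond; the number of such bonds equals the number of independent rings.
Ring-closure bonds here: 1.

1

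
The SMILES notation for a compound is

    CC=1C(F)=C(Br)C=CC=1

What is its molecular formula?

C7H6BrF

Walk through each heavy atom and fill implicit hydrogens from standard valence (C 4, N 3, O 2, S 2, halogen 1):
  atom 1: C, bond orders sum to 1 (valence 4) → 3 H
  atom 2: C, bond orders sum to 4 (valence 4) → 0 H
  atom 3: C, bond orders sum to 4 (valence 4) → 0 H
  atom 4: F (halogen, monovalent) → 0 H
  atom 5: C, bond orders sum to 4 (valence 4) → 0 H
  atom 6: Br (halogen, monovalent) → 0 H
  atom 7: C, bond orders sum to 3 (valence 4) → 1 H
  atom 8: C, bond orders sum to 3 (valence 4) → 1 H
  atom 9: C, bond orders sum to 3 (valence 4) → 1 H
Totals → C:7, H:6, Br:1, F:1.
In Hill order: C7H6BrF.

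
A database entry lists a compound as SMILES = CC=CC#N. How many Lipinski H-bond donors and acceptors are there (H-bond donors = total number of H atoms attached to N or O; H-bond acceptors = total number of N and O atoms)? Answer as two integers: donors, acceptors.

Donors: find every N or O and count the H atoms it carries.
  atom 5 (N): bond orders sum to 3 → 0 H
Lipinski HBD = 0.
Acceptors: N atoms = 1, O atoms = 0 → HBA = 1.

0, 1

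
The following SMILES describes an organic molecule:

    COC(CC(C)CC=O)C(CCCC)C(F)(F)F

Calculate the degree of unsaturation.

Degree of unsaturation = (number of rings) + (number of π bonds).
Ring closures in the SMILES: 0.
π bonds: 1 double bond (each 1 DoU) → 1 DoU from unsaturation.
Total DoU = 0 + 1 = 1.

1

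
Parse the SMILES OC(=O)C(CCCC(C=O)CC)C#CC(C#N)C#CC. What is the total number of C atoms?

Count every carbon token in the SMILES (each C, including those in ring-closure positions and inside branches).
Carbon count: 16.

16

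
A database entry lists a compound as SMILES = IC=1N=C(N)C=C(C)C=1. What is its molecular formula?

C6H7IN2

Walk through each heavy atom and fill implicit hydrogens from standard valence (C 4, N 3, O 2, S 2, halogen 1):
  atom 1: I (halogen, monovalent) → 0 H
  atom 2: C, bond orders sum to 4 (valence 4) → 0 H
  atom 3: N, bond orders sum to 3 (valence 3) → 0 H
  atom 4: C, bond orders sum to 4 (valence 4) → 0 H
  atom 5: N, bond orders sum to 1 (valence 3) → 2 H
  atom 6: C, bond orders sum to 3 (valence 4) → 1 H
  atom 7: C, bond orders sum to 4 (valence 4) → 0 H
  atom 8: C, bond orders sum to 1 (valence 4) → 3 H
  atom 9: C, bond orders sum to 3 (valence 4) → 1 H
Totals → C:6, H:7, I:1, N:2.
In Hill order: C6H7IN2.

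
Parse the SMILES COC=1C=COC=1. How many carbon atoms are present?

5

Count every carbon token in the SMILES (each C, including those in ring-closure positions and inside branches).
Carbon count: 5.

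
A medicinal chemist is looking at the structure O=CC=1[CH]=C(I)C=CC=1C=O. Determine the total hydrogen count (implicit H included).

Walk through each heavy atom and fill implicit hydrogens from standard valence (C 4, N 3, O 2, S 2, halogen 1):
  atom 1: O, bond orders sum to 2 (valence 2) → 0 H
  atom 2: C, bond orders sum to 3 (valence 4) → 1 H
  atom 3: C, bond orders sum to 4 (valence 4) → 0 H
  atom 4: C with explicit H count 1
  atom 5: C, bond orders sum to 4 (valence 4) → 0 H
  atom 6: I (halogen, monovalent) → 0 H
  atom 7: C, bond orders sum to 3 (valence 4) → 1 H
  atom 8: C, bond orders sum to 3 (valence 4) → 1 H
  atom 9: C, bond orders sum to 4 (valence 4) → 0 H
  atom 10: C, bond orders sum to 3 (valence 4) → 1 H
  atom 11: O, bond orders sum to 2 (valence 2) → 0 H
Total hydrogens: 5.

5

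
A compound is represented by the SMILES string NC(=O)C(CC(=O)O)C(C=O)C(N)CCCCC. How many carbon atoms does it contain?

Count every carbon token in the SMILES (each C, including those in ring-closure positions and inside branches).
Carbon count: 12.

12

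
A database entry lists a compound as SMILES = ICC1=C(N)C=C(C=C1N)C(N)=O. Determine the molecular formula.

Walk through each heavy atom and fill implicit hydrogens from standard valence (C 4, N 3, O 2, S 2, halogen 1):
  atom 1: I (halogen, monovalent) → 0 H
  atom 2: C, bond orders sum to 2 (valence 4) → 2 H
  atom 3: C, bond orders sum to 4 (valence 4) → 0 H
  atom 4: C, bond orders sum to 4 (valence 4) → 0 H
  atom 5: N, bond orders sum to 1 (valence 3) → 2 H
  atom 6: C, bond orders sum to 3 (valence 4) → 1 H
  atom 7: C, bond orders sum to 4 (valence 4) → 0 H
  atom 8: C, bond orders sum to 3 (valence 4) → 1 H
  atom 9: C, bond orders sum to 4 (valence 4) → 0 H
  atom 10: N, bond orders sum to 1 (valence 3) → 2 H
  atom 11: C, bond orders sum to 4 (valence 4) → 0 H
  atom 12: N, bond orders sum to 1 (valence 3) → 2 H
  atom 13: O, bond orders sum to 2 (valence 2) → 0 H
Totals → C:8, H:10, I:1, N:3, O:1.

C8H10IN3O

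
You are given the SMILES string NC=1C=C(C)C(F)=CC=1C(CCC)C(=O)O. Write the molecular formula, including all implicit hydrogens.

Walk through each heavy atom and fill implicit hydrogens from standard valence (C 4, N 3, O 2, S 2, halogen 1):
  atom 1: N, bond orders sum to 1 (valence 3) → 2 H
  atom 2: C, bond orders sum to 4 (valence 4) → 0 H
  atom 3: C, bond orders sum to 3 (valence 4) → 1 H
  atom 4: C, bond orders sum to 4 (valence 4) → 0 H
  atom 5: C, bond orders sum to 1 (valence 4) → 3 H
  atom 6: C, bond orders sum to 4 (valence 4) → 0 H
  atom 7: F (halogen, monovalent) → 0 H
  atom 8: C, bond orders sum to 3 (valence 4) → 1 H
  atom 9: C, bond orders sum to 4 (valence 4) → 0 H
  atom 10: C, bond orders sum to 3 (valence 4) → 1 H
  atom 11: C, bond orders sum to 2 (valence 4) → 2 H
  atom 12: C, bond orders sum to 2 (valence 4) → 2 H
  atom 13: C, bond orders sum to 1 (valence 4) → 3 H
  atom 14: C, bond orders sum to 4 (valence 4) → 0 H
  atom 15: O, bond orders sum to 2 (valence 2) → 0 H
  atom 16: O, bond orders sum to 1 (valence 2) → 1 H
Totals → C:12, H:16, F:1, N:1, O:2.

C12H16FNO2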